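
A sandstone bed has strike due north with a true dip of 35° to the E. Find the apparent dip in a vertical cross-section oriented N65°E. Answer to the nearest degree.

The strike is due north and the section trends N65°E; the acute angle between them is β = 65°.
tan α = tan 35° × sin 65° = 0.7002 × 0.9063 = 0.6346
apparent dip = arctan 0.6346 = 32.40°

32°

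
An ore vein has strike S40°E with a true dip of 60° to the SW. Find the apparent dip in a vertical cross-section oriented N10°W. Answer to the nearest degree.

41°

The section lies 30° from the strike.
tan(apparent dip) = tan 60° · sin 30° = 0.8660
apparent dip = arctan 0.8660 = 40.89°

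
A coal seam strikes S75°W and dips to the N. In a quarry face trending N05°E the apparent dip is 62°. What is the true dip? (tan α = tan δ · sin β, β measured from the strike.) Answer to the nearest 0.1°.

63.5°

The section is 70° from the strike.
tan δ = tan α / sin β = tan 62° / sin 70° = 1.8807 / 0.9397 = 2.0014
true dip = arctan 2.0014 = 63.45°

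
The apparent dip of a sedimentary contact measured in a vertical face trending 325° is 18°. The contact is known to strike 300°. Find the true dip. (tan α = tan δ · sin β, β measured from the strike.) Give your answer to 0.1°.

37.6°

β = acute angle between strike 300° and section 325° = 25°.
tan(true dip) = tan 18° / sin 25° = 0.7688
δ = arctan(0.7688) = 37.55°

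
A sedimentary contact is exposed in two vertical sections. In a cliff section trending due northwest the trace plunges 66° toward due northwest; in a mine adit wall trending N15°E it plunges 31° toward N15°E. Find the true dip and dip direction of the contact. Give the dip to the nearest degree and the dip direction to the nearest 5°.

true dip 67°, dip direction 300°

Represent each trace as a vector plunging at its apparent dip toward its trend (east-north-up frame): v₁ = (-0.288, 0.288, -0.914), v₂ = (0.222, 0.828, -0.515).
n = v₁ × v₂ = (-0.608, 0.351, 0.302) (taken with n_z > 0).
True dip = arccos(n_z / |n|) = arccos(0.3950) = 66.7°.
The horizontal component of n points toward azimuth atan2(n_x, n_y) = 300°, the dip direction.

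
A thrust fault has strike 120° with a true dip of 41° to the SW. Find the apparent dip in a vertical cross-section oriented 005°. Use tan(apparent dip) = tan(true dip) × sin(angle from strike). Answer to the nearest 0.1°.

Angle between strike (120°) and section (005°): β = 65°.
tan(apparent dip) = tan 41° · sin 65° = 0.7878
α = arctan(0.7878) = 38.23°

38.2°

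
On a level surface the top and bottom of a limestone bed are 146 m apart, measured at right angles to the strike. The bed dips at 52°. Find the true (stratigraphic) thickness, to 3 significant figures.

115 m

True thickness t = w · sin(dip) = 146 × sin 52°
t = 146 × 0.7880 = 115.050 m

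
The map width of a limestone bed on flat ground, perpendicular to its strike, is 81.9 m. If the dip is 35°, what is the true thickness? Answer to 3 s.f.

True thickness t = w · sin(dip) = 81.9 × sin 35°
t = 81.9 × 0.5736 = 46.976 m

47.0 m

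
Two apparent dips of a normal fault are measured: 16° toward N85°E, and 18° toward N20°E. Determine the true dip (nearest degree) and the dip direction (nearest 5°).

true dip 20°, dip direction 045°

Each apparent-dip line lies in the plane. As unit vectors (x east, y north, z up), v₁ plunges 16°→N85°E and v₂ plunges 18°→N20°E.
The plane normal is n = v₁ × v₂ ∝ (0.220, 0.206, 0.829).
True dip = arccos(n_z / |n|) = arccos(0.9396) = 20.0°.
Dip direction = atan2(0.220, 0.206) = 47° (azimuth of n's horizontal projection).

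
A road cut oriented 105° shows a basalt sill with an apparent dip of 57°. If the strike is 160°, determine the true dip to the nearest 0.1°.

β = acute angle between strike 160° and section 105° = 55°.
tan(true dip) = tan 57° / sin 55° = 1.8798
δ = arctan(1.8798) = 61.99°

62.0°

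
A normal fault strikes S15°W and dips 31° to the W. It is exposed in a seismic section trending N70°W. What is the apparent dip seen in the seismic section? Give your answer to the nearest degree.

Angle between strike (S15°W) and section (N70°W): β = 85°.
tan(apparent dip) = tan 31° · sin 85° = 0.5986
α = arctan(0.5986) = 30.90°

31°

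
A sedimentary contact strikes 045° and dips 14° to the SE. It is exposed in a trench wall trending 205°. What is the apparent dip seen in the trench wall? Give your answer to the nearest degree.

5°

The section lies 20° from the strike.
tan(apparent dip) = tan 14° · sin 20° = 0.0853
apparent dip = arctan 0.0853 = 4.87°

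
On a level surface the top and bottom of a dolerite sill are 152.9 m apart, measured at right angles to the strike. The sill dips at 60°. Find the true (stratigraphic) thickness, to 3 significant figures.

132 m

True thickness t = w · sin(dip) = 152.9 × sin 60°
t = 152.9 × 0.8660 = 132.415 m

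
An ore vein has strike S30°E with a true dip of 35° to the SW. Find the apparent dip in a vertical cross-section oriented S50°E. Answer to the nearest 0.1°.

13.5°

The section lies 20° from the strike.
tan(apparent dip) = tan 35° · sin 20° = 0.2395
α = arctan(0.2395) = 13.47°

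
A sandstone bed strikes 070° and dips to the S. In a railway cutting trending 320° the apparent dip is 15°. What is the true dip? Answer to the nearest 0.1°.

15.9°

The section is 70° from the strike.
tan δ = tan α / sin β = tan 15° / sin 70° = 0.2679 / 0.9397 = 0.2851
true dip = arctan 0.2851 = 15.92°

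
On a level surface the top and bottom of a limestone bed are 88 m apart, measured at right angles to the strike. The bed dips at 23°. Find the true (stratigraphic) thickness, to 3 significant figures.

34.4 m

True thickness t = w · sin(dip) = 88 × sin 23°
t = 88 × 0.3907 = 34.384 m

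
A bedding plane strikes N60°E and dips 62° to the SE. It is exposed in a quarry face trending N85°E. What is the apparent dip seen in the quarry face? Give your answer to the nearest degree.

The strike is N60°E and the section trends N85°E; the acute angle between them is β = 25°.
tan(apparent dip) = tan 62° · sin 25° = 0.7948
apparent dip = arctan 0.7948 = 38.48°

38°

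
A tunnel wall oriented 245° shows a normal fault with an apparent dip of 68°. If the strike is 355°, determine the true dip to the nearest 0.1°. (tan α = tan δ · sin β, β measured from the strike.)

69.2°

β = acute angle between strike 355° and section 245° = 70°.
tan(true dip) = tan 68° / sin 70° = 2.6339
true dip = arctan 2.6339 = 69.21°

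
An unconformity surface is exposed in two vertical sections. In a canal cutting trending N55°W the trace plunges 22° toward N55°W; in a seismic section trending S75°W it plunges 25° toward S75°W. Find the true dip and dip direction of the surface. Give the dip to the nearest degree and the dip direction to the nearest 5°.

true dip 26°, dip direction 270°

The two traces are lines in the plane: v₁ = (sin 305°·cos 22°, cos 305°·cos 22°, −sin 22°), v₂ = (sin 255°·cos 25°, cos 255°·cos 25°, −sin 25°).
n = v₁ × v₂ = (-0.313, 0.007, 0.644) (taken with n_z > 0).
Dip δ = arctan(|n_h|/n_z) = arctan(0.313/0.644) = 25.9°.
Dip direction = azimuth of (n_x, n_y) = atan2(-0.313, 0.007) = 271°.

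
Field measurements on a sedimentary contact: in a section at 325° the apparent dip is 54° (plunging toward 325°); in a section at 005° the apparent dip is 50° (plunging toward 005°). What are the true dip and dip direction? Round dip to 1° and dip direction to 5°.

Each apparent-dip line lies in the plane. As unit vectors (x east, y north, z up), v₁ plunges 54°→325° and v₂ plunges 50°→005°.
The plane normal is n = v₁ × v₂ ∝ (-0.149, 0.304, 0.243).
Dip δ = arctan(|n_h|/n_z) = arctan(0.338/0.243) = 54.3°.
The horizontal component of n points toward azimuth atan2(n_x, n_y) = 334°, the dip direction.

true dip 54°, dip direction 335°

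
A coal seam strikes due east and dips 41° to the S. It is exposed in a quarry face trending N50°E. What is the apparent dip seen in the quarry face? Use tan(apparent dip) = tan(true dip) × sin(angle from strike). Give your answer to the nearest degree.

29°

Angle between strike (due east) and section (N50°E): β = 40°.
tan α = tan 41° × sin 40° = 0.8693 × 0.6428 = 0.5588
α = arctan(0.5588) = 29.20°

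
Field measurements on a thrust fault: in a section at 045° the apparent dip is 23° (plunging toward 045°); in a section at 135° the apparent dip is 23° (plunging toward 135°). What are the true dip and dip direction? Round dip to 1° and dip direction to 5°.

true dip 31°, dip direction 090°

Represent each trace as a vector plunging at its apparent dip toward its trend (east-north-up frame): v₁ = (0.651, 0.651, -0.391), v₂ = (0.651, -0.651, -0.391).
n = v₁ × v₂ = (0.509, 0.000, 0.847) (taken with n_z > 0).
tan δ = √(n_x²+n_y²)/n_z = 0.509/0.847, so δ = 31.0°.
Dip direction = atan2(0.509, 0.000) = 90° (azimuth of n's horizontal projection).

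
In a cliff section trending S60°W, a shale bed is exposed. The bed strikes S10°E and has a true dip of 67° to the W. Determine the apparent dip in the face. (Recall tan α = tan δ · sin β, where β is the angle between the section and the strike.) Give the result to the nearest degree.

66°

Angle between strike (S10°E) and section (S60°W): β = 70°.
tan α = tan 67° × sin 70° = 2.3559 × 0.9397 = 2.2138
α = arctan(2.2138) = 65.69°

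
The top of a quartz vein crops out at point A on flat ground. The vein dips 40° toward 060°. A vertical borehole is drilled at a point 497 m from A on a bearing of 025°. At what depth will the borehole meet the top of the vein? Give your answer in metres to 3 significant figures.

342 m

The hole lies 35° from the dip direction, so the down-dip offset is 497 × cos 35° = 407.12 m.
Depth = down-dip offset × tan(dip) = 407.12 × tan 40° = 407.12 × 0.8391
Depth = 341.61 m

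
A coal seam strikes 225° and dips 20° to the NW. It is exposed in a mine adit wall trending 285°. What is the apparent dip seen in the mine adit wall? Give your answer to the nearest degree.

The section lies 60° from the strike.
tan(apparent dip) = tan 20° · sin 60° = 0.3152
apparent dip = arctan 0.3152 = 17.50°

17°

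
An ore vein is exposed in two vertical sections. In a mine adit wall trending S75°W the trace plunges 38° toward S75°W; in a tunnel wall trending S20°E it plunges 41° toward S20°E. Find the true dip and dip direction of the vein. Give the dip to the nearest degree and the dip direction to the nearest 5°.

true dip 51°, dip direction 205°

The two traces are lines in the plane: v₁ = (sin 255°·cos 38°, cos 255°·cos 38°, −sin 38°), v₂ = (sin 160°·cos 41°, cos 160°·cos 41°, −sin 41°).
n = v₁ × v₂ = (-0.303, -0.658, 0.592) (taken with n_z > 0).
Dip δ = arctan(|n_h|/n_z) = arctan(0.725/0.592) = 50.7°.
Dip direction = atan2(-0.303, -0.658) = 205° (azimuth of n's horizontal projection).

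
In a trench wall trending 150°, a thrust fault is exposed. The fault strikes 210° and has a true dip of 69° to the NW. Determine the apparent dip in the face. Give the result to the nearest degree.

66°

Angle between strike (210°) and section (150°): β = 60°.
tan(apparent dip) = tan 69° · sin 60° = 2.2561
apparent dip = arctan 2.2561 = 66.09°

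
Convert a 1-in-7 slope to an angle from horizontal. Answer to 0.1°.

tan θ = 1/7 = 0.1429
θ = arctan(0.1429) = 8.13°

8.1°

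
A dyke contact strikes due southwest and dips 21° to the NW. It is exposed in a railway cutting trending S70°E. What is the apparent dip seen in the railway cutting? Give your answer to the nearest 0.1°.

The section lies 65° from the strike.
tan α = tan 21° × sin 65° = 0.3839 × 0.9063 = 0.3479
apparent dip = arctan 0.3479 = 19.18°

19.2°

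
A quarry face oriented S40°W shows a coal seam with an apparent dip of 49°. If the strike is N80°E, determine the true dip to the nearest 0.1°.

60.8°

β = acute angle between strike N80°E and section S40°W = 40°.
tan δ = tan α / sin β = tan 49° / sin 40° = 1.1504 / 0.6428 = 1.7897
true dip = arctan 1.7897 = 60.80°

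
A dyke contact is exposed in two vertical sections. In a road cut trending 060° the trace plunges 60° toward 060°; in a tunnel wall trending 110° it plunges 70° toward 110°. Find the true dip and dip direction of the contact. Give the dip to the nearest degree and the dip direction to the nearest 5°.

true dip 70°, dip direction 110°

Each apparent-dip line lies in the plane. As unit vectors (x east, y north, z up), v₁ plunges 60°→060° and v₂ plunges 70°→110°.
Cross product v₁ × v₂ gives the pole to the plane: n ∝ (0.336, -0.129, 0.131).
tan δ = √(n_x²+n_y²)/n_z = 0.360/0.131, so δ = 70.0°.
Dip direction = atan2(0.336, -0.129) = 111° (azimuth of n's horizontal projection).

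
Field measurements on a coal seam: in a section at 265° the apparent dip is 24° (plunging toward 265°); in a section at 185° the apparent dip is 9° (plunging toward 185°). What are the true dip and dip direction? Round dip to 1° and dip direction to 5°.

true dip 24°, dip direction 255°

Represent each trace as a vector plunging at its apparent dip toward its trend (east-north-up frame): v₁ = (-0.910, -0.080, -0.407), v₂ = (-0.086, -0.984, -0.156).
The plane normal is n = v₁ × v₂ ∝ (-0.388, -0.107, 0.889).
Dip δ = arctan(|n_h|/n_z) = arctan(0.402/0.889) = 24.4°.
Dip direction = atan2(-0.388, -0.107) = 255° (azimuth of n's horizontal projection).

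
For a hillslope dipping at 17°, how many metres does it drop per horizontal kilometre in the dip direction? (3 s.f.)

drop per km = 1000 × tan 17° = 1000 × 0.3057

306 m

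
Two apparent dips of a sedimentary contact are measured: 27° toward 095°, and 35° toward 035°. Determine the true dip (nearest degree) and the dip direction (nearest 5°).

Each apparent-dip line lies in the plane. As unit vectors (x east, y north, z up), v₁ plunges 27°→095° and v₂ plunges 35°→035°.
The plane normal is n = v₁ × v₂ ∝ (0.349, 0.296, 0.632).
Dip δ = arctan(|n_h|/n_z) = arctan(0.458/0.632) = 35.9°.
The horizontal component of n points toward azimuth atan2(n_x, n_y) = 50°, the dip direction.

true dip 36°, dip direction 050°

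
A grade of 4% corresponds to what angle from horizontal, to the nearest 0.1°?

2.3°

tan θ = 4/100 = 0.0400
θ = arctan(0.0400) = 2.29°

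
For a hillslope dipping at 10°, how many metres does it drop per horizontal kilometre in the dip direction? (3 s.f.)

drop per km = 1000 × tan 10° = 1000 × 0.1763

176 m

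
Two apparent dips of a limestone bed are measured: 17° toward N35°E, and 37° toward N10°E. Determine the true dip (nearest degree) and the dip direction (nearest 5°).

true dip 49°, dip direction 320°

Each apparent-dip line lies in the plane. As unit vectors (x east, y north, z up), v₁ plunges 17°→N35°E and v₂ plunges 37°→N10°E.
Cross product v₁ × v₂ gives the pole to the plane: n ∝ (-0.241, 0.290, 0.323).
Dip δ = arctan(|n_h|/n_z) = arctan(0.377/0.323) = 49.4°.
The horizontal component of n points toward azimuth atan2(n_x, n_y) = 320°, the dip direction.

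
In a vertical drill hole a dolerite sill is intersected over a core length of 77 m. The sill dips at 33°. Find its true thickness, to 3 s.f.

64.6 m

True thickness t = h · cos(dip) = 77 × cos 33°
t = 77 × 0.8387 = 64.578 m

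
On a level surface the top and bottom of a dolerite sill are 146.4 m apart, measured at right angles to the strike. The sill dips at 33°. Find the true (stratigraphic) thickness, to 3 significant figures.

79.7 m

True thickness t = w · sin(dip) = 146.4 × sin 33°
t = 146.4 × 0.5446 = 79.735 m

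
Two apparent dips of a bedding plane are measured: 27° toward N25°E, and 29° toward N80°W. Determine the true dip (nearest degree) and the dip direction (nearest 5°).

true dip 41°, dip direction 330°

Represent each trace as a vector plunging at its apparent dip toward its trend (east-north-up frame): v₁ = (0.377, 0.808, -0.454), v₂ = (-0.861, 0.152, -0.485).
Cross product v₁ × v₂ gives the pole to the plane: n ∝ (-0.323, 0.574, 0.753).
True dip = arccos(n_z / |n|) = arccos(0.7529) = 41.2°.
Dip direction = azimuth of (n_x, n_y) = atan2(-0.323, 0.574) = 331°.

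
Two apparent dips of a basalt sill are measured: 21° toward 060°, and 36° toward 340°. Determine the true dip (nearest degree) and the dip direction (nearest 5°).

The two traces are lines in the plane: v₁ = (sin 60°·cos 21°, cos 60°·cos 21°, −sin 21°), v₂ = (sin 340°·cos 36°, cos 340°·cos 36°, −sin 36°).
Cross product v₁ × v₂ gives the pole to the plane: n ∝ (-0.002, 0.574, 0.744).
Dip δ = arctan(|n_h|/n_z) = arctan(0.574/0.744) = 37.7°.
Dip direction = azimuth of (n_x, n_y) = atan2(-0.002, 0.574) = 360°.

true dip 38°, dip direction 000°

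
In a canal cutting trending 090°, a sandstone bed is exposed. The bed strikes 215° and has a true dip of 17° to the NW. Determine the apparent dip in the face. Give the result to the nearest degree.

The section lies 55° from the strike.
tan(apparent dip) = tan 17° · sin 55° = 0.2504
α = arctan(0.2504) = 14.06°

14°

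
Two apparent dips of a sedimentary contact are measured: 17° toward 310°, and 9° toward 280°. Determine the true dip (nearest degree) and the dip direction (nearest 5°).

The two traces are lines in the plane: v₁ = (sin 310°·cos 17°, cos 310°·cos 17°, −sin 17°), v₂ = (sin 280°·cos 9°, cos 280°·cos 9°, −sin 9°).
The plane normal is n = v₁ × v₂ ∝ (-0.046, 0.170, 0.472).
Dip δ = arctan(|n_h|/n_z) = arctan(0.176/0.472) = 20.4°.
The horizontal component of n points toward azimuth atan2(n_x, n_y) = 345°, the dip direction.

true dip 20°, dip direction 345°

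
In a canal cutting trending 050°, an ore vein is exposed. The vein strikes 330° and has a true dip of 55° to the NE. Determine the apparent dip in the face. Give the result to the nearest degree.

The section lies 80° from the strike.
tan(apparent dip) = tan 55° · sin 80° = 1.4065
apparent dip = arctan 1.4065 = 54.59°

55°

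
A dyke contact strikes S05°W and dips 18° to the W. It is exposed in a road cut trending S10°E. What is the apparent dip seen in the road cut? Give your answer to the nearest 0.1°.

Angle between strike (S05°W) and section (S10°E): β = 15°.
tan α = tan 18° × sin 15° = 0.3249 × 0.2588 = 0.0841
α = arctan(0.0841) = 4.81°

4.8°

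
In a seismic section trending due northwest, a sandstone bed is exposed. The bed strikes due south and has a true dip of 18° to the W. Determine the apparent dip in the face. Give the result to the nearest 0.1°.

12.9°

Angle between strike (due south) and section (due northwest): β = 45°.
tan(apparent dip) = tan 18° · sin 45° = 0.2298
apparent dip = arctan 0.2298 = 12.94°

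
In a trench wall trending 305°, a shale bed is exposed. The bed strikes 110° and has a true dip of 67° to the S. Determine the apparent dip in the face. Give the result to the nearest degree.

31°

The section lies 15° from the strike.
tan(apparent dip) = tan 67° · sin 15° = 0.6097
α = arctan(0.6097) = 31.37°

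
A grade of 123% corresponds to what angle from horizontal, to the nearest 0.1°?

50.9°

tan θ = 123/100 = 1.2300
θ = arctan(1.2300) = 50.89°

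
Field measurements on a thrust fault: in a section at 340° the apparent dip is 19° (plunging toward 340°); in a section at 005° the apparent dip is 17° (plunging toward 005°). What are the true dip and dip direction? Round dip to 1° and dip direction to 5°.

true dip 19°, dip direction 340°

The two traces are lines in the plane: v₁ = (sin 340°·cos 19°, cos 340°·cos 19°, −sin 19°), v₂ = (sin 5°·cos 17°, cos 5°·cos 17°, −sin 17°).
Cross product v₁ × v₂ gives the pole to the plane: n ∝ (-0.050, 0.122, 0.382).
True dip = arccos(n_z / |n|) = arccos(0.9454) = 19.0°.
The horizontal component of n points toward azimuth atan2(n_x, n_y) = 338°, the dip direction.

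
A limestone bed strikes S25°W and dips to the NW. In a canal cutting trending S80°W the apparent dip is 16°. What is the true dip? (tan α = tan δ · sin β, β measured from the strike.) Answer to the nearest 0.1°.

19.3°

β = acute angle between strike S25°W and section S80°W = 55°.
tan δ = tan α / sin β = tan 16° / sin 55° = 0.2867 / 0.8192 = 0.3501
true dip = arctan 0.3501 = 19.29°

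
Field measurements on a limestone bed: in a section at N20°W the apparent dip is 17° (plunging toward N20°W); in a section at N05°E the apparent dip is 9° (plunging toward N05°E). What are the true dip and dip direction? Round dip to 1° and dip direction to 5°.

true dip 23°, dip direction 295°

The two traces are lines in the plane: v₁ = (sin 340°·cos 17°, cos 340°·cos 17°, −sin 17°), v₂ = (sin 5°·cos 9°, cos 5°·cos 9°, −sin 9°).
The plane normal is n = v₁ × v₂ ∝ (-0.147, 0.076, 0.399).
Dip δ = arctan(|n_h|/n_z) = arctan(0.166/0.399) = 22.5°.
Dip direction = azimuth of (n_x, n_y) = atan2(-0.147, 0.076) = 297°.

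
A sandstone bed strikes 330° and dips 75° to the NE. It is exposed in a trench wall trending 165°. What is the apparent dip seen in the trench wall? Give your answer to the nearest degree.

Angle between strike (330°) and section (165°): β = 15°.
tan α = tan 75° × sin 15° = 3.7321 × 0.2588 = 0.9659
apparent dip = arctan 0.9659 = 44.01°

44°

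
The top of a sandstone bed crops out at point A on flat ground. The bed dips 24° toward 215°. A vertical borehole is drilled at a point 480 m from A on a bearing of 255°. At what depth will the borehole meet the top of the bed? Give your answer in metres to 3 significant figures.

The hole lies 40° from the dip direction, so the down-dip offset is 480 × cos 40° = 367.70 m.
Depth = down-dip offset × tan(dip) = 367.70 × tan 24° = 367.70 × 0.4452
Depth = 163.71 m

164 m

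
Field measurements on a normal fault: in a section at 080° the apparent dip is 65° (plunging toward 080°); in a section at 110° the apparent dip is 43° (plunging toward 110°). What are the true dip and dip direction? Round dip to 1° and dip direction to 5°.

The two traces are lines in the plane: v₁ = (sin 80°·cos 65°, cos 80°·cos 65°, −sin 65°), v₂ = (sin 110°·cos 43°, cos 110°·cos 43°, −sin 43°).
n = v₁ × v₂ = (0.277, 0.339, 0.155) (taken with n_z > 0).
True dip = arccos(n_z / |n|) = arccos(0.3330) = 70.6°.
Dip direction = azimuth of (n_x, n_y) = atan2(0.277, 0.339) = 39°.

true dip 71°, dip direction 040°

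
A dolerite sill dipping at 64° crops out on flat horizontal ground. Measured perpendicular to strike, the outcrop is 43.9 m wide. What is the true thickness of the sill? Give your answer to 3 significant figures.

39.5 m

True thickness t = w · sin(dip) = 43.9 × sin 64°
t = 43.9 × 0.8988 = 39.457 m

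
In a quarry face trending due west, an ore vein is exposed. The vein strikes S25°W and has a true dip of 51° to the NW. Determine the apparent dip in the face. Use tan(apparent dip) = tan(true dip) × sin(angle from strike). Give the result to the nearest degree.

48°

Angle between strike (S25°W) and section (due west): β = 65°.
tan(apparent dip) = tan 51° · sin 65° = 1.1192
α = arctan(1.1192) = 48.22°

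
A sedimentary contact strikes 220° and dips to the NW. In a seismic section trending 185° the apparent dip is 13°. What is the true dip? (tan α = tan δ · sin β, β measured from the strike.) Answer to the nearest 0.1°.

The section is 35° from the strike.
tan(true dip) = tan 13° / sin 35° = 0.4025
δ = arctan(0.4025) = 21.93°

21.9°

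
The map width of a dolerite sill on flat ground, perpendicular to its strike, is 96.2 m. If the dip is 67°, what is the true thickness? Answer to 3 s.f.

88.6 m

True thickness t = w · sin(dip) = 96.2 × sin 67°
t = 96.2 × 0.9205 = 88.553 m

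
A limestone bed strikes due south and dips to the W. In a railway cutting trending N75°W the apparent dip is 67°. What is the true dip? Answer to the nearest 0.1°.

The section is 75° from the strike.
tan(true dip) = tan 67° / sin 75° = 2.4390
true dip = arctan 2.4390 = 67.71°

67.7°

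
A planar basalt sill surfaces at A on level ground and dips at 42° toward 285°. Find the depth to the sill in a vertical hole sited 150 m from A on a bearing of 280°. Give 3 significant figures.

The hole lies 5° from the dip direction, so the down-dip offset is 150 × cos 5° = 149.43 m.
Depth = down-dip offset × tan(dip) = 149.43 × tan 42° = 149.43 × 0.9004
Depth = 134.55 m

135 m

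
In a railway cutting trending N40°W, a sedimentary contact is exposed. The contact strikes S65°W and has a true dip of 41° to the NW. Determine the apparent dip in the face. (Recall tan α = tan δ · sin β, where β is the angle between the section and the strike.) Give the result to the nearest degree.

40°

The strike is S65°W and the section trends N40°W; the acute angle between them is β = 75°.
tan(apparent dip) = tan 41° · sin 75° = 0.8397
apparent dip = arctan 0.8397 = 40.02°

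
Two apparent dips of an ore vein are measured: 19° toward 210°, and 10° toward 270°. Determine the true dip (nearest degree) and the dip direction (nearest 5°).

true dip 19°, dip direction 210°

The two traces are lines in the plane: v₁ = (sin 210°·cos 19°, cos 210°·cos 19°, −sin 19°), v₂ = (sin 270°·cos 10°, cos 270°·cos 10°, −sin 10°).
n = v₁ × v₂ = (-0.142, -0.239, 0.806) (taken with n_z > 0).
Dip δ = arctan(|n_h|/n_z) = arctan(0.278/0.806) = 19.0°.
Dip direction = atan2(-0.142, -0.239) = 211° (azimuth of n's horizontal projection).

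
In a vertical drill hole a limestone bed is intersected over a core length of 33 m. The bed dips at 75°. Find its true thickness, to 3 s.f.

True thickness t = h · cos(dip) = 33 × cos 75°
t = 33 × 0.2588 = 8.541 m

8.54 m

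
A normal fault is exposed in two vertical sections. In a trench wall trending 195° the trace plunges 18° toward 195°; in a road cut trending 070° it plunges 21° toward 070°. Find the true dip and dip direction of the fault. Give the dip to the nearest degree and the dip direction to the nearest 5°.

Each apparent-dip line lies in the plane. As unit vectors (x east, y north, z up), v₁ plunges 18°→195° and v₂ plunges 21°→070°.
The plane normal is n = v₁ × v₂ ∝ (0.428, -0.359, 0.727).
tan δ = √(n_x²+n_y²)/n_z = 0.559/0.727, so δ = 37.5°.
Dip direction = azimuth of (n_x, n_y) = atan2(0.428, -0.359) = 130°.

true dip 38°, dip direction 130°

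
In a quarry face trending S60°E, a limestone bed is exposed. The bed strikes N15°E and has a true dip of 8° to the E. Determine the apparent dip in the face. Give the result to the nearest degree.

8°

The strike is N15°E and the section trends S60°E; the acute angle between them is β = 75°.
tan(apparent dip) = tan 8° · sin 75° = 0.1358
apparent dip = arctan 0.1358 = 7.73°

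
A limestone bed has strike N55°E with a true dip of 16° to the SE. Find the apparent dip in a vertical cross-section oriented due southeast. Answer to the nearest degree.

Angle between strike (N55°E) and section (due southeast): β = 80°.
tan α = tan 16° × sin 80° = 0.2867 × 0.9848 = 0.2824
α = arctan(0.2824) = 15.77°

16°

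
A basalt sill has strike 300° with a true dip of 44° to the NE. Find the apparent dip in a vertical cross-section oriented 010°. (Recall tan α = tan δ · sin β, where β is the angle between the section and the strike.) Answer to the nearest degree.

The section lies 70° from the strike.
tan α = tan 44° × sin 70° = 0.9657 × 0.9397 = 0.9075
apparent dip = arctan 0.9075 = 42.22°

42°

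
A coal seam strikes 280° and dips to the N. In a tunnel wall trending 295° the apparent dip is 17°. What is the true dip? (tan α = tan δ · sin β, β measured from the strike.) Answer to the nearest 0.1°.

49.8°

The section is 15° from the strike.
tan δ = tan α / sin β = tan 17° / sin 15° = 0.3057 / 0.2588 = 1.1813
δ = arctan(1.1813) = 49.75°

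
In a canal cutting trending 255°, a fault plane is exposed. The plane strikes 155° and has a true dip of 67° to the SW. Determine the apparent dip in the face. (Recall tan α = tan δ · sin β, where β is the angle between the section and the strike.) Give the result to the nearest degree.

Angle between strike (155°) and section (255°): β = 80°.
tan(apparent dip) = tan 67° · sin 80° = 2.3201
α = arctan(2.3201) = 66.68°

67°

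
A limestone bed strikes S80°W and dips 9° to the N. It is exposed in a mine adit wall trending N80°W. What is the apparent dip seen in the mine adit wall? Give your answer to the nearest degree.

3°

The strike is S80°W and the section trends N80°W; the acute angle between them is β = 20°.
tan α = tan 9° × sin 20° = 0.1584 × 0.3420 = 0.0542
apparent dip = arctan 0.0542 = 3.10°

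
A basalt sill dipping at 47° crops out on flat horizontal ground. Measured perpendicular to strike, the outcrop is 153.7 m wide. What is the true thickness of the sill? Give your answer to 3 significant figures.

112 m

True thickness t = w · sin(dip) = 153.7 × sin 47°
t = 153.7 × 0.7314 = 112.409 m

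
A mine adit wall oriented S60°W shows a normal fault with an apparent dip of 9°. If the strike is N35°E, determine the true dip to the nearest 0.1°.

β = acute angle between strike N35°E and section S60°W = 25°.
tan(true dip) = tan 9° / sin 25° = 0.3748
δ = arctan(0.3748) = 20.54°

20.5°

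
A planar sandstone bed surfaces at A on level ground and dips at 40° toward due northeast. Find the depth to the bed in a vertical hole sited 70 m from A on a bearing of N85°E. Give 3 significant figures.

The hole lies 40° from the dip direction, so the down-dip offset is 70 × cos 40° = 53.62 m.
Depth = down-dip offset × tan(dip) = 53.62 × tan 40° = 53.62 × 0.8391
Depth = 45.00 m

45.0 m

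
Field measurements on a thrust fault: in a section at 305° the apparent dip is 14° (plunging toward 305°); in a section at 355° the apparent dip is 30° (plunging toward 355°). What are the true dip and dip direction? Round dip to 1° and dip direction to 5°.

true dip 31°, dip direction 010°

The two traces are lines in the plane: v₁ = (sin 305°·cos 14°, cos 305°·cos 14°, −sin 14°), v₂ = (sin 355°·cos 30°, cos 355°·cos 30°, −sin 30°).
n = v₁ × v₂ = (0.070, 0.379, 0.644) (taken with n_z > 0).
tan δ = √(n_x²+n_y²)/n_z = 0.385/0.644, so δ = 30.9°.
The horizontal component of n points toward azimuth atan2(n_x, n_y) = 10°, the dip direction.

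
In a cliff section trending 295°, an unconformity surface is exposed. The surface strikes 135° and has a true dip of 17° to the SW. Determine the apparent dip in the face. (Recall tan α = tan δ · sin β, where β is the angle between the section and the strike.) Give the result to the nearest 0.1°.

Angle between strike (135°) and section (295°): β = 20°.
tan α = tan 17° × sin 20° = 0.3057 × 0.3420 = 0.1046
α = arctan(0.1046) = 5.97°

6.0°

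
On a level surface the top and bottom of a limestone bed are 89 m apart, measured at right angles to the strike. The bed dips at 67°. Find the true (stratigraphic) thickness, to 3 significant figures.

81.9 m

True thickness t = w · sin(dip) = 89 × sin 67°
t = 89 × 0.9205 = 81.925 m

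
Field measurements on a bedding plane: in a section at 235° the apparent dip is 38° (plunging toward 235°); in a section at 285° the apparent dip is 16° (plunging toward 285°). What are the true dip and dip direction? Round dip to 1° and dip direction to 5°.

true dip 40°, dip direction 215°

Each apparent-dip line lies in the plane. As unit vectors (x east, y north, z up), v₁ plunges 38°→235° and v₂ plunges 16°→285°.
Cross product v₁ × v₂ gives the pole to the plane: n ∝ (-0.278, -0.394, 0.580).
True dip = arccos(n_z / |n|) = arccos(0.7693) = 39.7°.
The horizontal component of n points toward azimuth atan2(n_x, n_y) = 215°, the dip direction.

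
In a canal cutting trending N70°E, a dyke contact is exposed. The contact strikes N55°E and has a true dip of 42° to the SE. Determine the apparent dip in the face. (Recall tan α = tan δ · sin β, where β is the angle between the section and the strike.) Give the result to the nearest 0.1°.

The section lies 15° from the strike.
tan(apparent dip) = tan 42° · sin 15° = 0.2330
apparent dip = arctan 0.2330 = 13.12°

13.1°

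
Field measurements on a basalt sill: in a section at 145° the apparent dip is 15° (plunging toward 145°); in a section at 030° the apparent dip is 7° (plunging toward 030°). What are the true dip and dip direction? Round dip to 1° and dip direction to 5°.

Each apparent-dip line lies in the plane. As unit vectors (x east, y north, z up), v₁ plunges 15°→145° and v₂ plunges 7°→030°.
Cross product v₁ × v₂ gives the pole to the plane: n ∝ (0.319, -0.061, 0.869).
tan δ = √(n_x²+n_y²)/n_z = 0.325/0.869, so δ = 20.5°.
Dip direction = azimuth of (n_x, n_y) = atan2(0.319, -0.061) = 101°.

true dip 20°, dip direction 100°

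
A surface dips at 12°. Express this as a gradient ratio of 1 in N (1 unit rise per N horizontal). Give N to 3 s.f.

1 in 4.70

1 : N means tan θ = 1/N, so N = 1/tan 12° = 1/0.2126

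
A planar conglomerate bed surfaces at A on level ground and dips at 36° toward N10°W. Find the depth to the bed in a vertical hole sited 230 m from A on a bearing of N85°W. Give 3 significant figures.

43.2 m

The hole lies 75° from the dip direction, so the down-dip offset is 230 × cos 75° = 59.53 m.
Depth = down-dip offset × tan(dip) = 59.53 × tan 36° = 59.53 × 0.7265
Depth = 43.25 m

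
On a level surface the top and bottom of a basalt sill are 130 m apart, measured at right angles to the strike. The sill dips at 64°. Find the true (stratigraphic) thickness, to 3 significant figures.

True thickness t = w · sin(dip) = 130 × sin 64°
t = 130 × 0.8988 = 116.843 m

117 m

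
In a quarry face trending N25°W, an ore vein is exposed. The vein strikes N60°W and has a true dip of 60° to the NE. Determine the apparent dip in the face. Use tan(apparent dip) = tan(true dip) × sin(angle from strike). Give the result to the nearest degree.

45°

Angle between strike (N60°W) and section (N25°W): β = 35°.
tan α = tan 60° × sin 35° = 1.7321 × 0.5736 = 0.9935
apparent dip = arctan 0.9935 = 44.81°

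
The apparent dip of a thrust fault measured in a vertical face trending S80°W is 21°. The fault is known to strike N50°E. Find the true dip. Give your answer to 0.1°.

The section is 30° from the strike.
tan(true dip) = tan 21° / sin 30° = 0.7677
true dip = arctan 0.7677 = 37.51°

37.5°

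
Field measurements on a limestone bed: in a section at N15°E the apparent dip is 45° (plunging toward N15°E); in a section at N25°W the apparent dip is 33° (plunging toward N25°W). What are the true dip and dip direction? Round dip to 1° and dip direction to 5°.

true dip 45°, dip direction 025°

Represent each trace as a vector plunging at its apparent dip toward its trend (east-north-up frame): v₁ = (0.183, 0.683, -0.707), v₂ = (-0.354, 0.760, -0.545).
Cross product v₁ × v₂ gives the pole to the plane: n ∝ (0.165, 0.350, 0.381).
Dip δ = arctan(|n_h|/n_z) = arctan(0.387/0.381) = 45.5°.
Dip direction = azimuth of (n_x, n_y) = atan2(0.165, 0.350) = 25°.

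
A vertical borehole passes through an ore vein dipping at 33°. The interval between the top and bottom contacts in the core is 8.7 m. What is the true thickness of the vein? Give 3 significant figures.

True thickness t = h · cos(dip) = 8.7 × cos 33°
t = 8.7 × 0.8387 = 7.296 m

7.30 m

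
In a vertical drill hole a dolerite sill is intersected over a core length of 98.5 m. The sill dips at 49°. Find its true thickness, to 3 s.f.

64.6 m

True thickness t = h · cos(dip) = 98.5 × cos 49°
t = 98.5 × 0.6561 = 64.622 m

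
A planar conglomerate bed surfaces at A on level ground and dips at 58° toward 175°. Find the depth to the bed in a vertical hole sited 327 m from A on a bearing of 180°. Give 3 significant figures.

The hole lies 5° from the dip direction, so the down-dip offset is 327 × cos 5° = 325.76 m.
Depth = down-dip offset × tan(dip) = 325.76 × tan 58° = 325.76 × 1.6003
Depth = 521.32 m

521 m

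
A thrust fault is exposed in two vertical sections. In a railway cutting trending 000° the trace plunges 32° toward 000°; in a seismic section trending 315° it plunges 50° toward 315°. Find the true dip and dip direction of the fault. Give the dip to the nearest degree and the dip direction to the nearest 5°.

The two traces are lines in the plane: v₁ = (sin 0°·cos 32°, cos 0°·cos 32°, −sin 32°), v₂ = (sin 315°·cos 50°, cos 315°·cos 50°, −sin 50°).
n = v₁ × v₂ = (-0.409, 0.241, 0.385) (taken with n_z > 0).
tan δ = √(n_x²+n_y²)/n_z = 0.474/0.385, so δ = 50.9°.
The horizontal component of n points toward azimuth atan2(n_x, n_y) = 301°, the dip direction.

true dip 51°, dip direction 300°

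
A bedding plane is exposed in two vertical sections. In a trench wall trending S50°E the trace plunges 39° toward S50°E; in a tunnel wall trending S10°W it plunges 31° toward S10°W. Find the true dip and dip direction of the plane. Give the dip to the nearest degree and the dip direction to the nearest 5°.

true dip 40°, dip direction 145°

Represent each trace as a vector plunging at its apparent dip toward its trend (east-north-up frame): v₁ = (0.595, -0.500, -0.629), v₂ = (-0.149, -0.844, -0.515).
The plane normal is n = v₁ × v₂ ∝ (0.274, -0.400, 0.577).
tan δ = √(n_x²+n_y²)/n_z = 0.485/0.577, so δ = 40.1°.
The horizontal component of n points toward azimuth atan2(n_x, n_y) = 146°, the dip direction.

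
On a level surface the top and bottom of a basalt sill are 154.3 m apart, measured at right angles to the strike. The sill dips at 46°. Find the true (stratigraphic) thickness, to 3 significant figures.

True thickness t = w · sin(dip) = 154.3 × sin 46°
t = 154.3 × 0.7193 = 110.994 m

111 m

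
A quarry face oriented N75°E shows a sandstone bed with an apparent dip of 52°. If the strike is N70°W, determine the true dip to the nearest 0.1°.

β = acute angle between strike N70°W and section N75°E = 35°.
tan(true dip) = tan 52° / sin 35° = 2.2315
true dip = arctan 2.2315 = 65.86°

65.9°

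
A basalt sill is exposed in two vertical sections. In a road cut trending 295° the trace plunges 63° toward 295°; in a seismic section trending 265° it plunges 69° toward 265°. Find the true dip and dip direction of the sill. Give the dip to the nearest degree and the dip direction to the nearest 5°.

true dip 69°, dip direction 250°

The two traces are lines in the plane: v₁ = (sin 295°·cos 63°, cos 295°·cos 63°, −sin 63°), v₂ = (sin 265°·cos 69°, cos 265°·cos 69°, −sin 69°).
n = v₁ × v₂ = (-0.207, -0.066, 0.081) (taken with n_z > 0).
True dip = arccos(n_z / |n|) = arccos(0.3507) = 69.5°.
Dip direction = atan2(-0.207, -0.066) = 252° (azimuth of n's horizontal projection).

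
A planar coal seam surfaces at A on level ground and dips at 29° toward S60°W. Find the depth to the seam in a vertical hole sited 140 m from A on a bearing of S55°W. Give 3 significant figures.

The hole lies 5° from the dip direction, so the down-dip offset is 140 × cos 5° = 139.47 m.
Depth = down-dip offset × tan(dip) = 139.47 × tan 29° = 139.47 × 0.5543
Depth = 77.31 m

77.3 m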